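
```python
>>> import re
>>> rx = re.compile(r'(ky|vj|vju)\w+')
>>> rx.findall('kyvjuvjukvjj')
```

['ky']

Walking the string: at [0:12] match 'kyvjuvjukvjj', group 1 = 'ky'.
`findall` collects group 1 from the one match (1 total).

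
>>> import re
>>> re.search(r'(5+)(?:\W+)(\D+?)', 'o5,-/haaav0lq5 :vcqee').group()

Because the quantifier is non-greedy, it stops expanding at the earliest point where the rest of the pattern can succeed.
The match spans [1:6] → '5,-/h'.

'5,-/h'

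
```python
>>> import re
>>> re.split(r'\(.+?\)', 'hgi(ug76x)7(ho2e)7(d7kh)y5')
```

['hgi', '7', '7', 'y5']

The `?` after the quantifier makes it lazy — it takes as little as possible before letting the rest of the pattern try.
`split` removes every match and returns the 4 fragments in between.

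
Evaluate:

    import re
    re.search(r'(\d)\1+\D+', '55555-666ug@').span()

A backreference is literal: `\1` must see the identical characters the first group matched.
`re.search` tries every starting position until one works.
The match spans [0:6] → '55555-'.
Captured: group 1 = '5'.

(0, 6)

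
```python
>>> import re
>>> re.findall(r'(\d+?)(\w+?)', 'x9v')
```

Multiple groups make `findall` return tuples — one 2-tuple for the one match.

[('9', 'v')]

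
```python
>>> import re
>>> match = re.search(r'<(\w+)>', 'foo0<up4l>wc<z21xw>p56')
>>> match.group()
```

'<up4l>'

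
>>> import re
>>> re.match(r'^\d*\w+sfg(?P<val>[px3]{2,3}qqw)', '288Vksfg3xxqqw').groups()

Pattern: anchored at the start of the string; then zero or more of a digit, then one or more of a word character, then the literal 'sfg'; then 2 to 3 of one of [px3], then the literal 'qqw' (captured as 'val').
With `match`, the pattern is implicitly anchored at the beginning.
The match spans [0:14] → '288Vksfg3xxqqw'.
Captured: group 1 = '3xxqqw'.

('3xxqqw',)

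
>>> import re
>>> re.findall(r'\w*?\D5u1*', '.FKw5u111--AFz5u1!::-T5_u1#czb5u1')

['FKw5u111', 'AFz5u1', 'czb5u1']

No capturing groups, so `findall` returns the 3 full match strings.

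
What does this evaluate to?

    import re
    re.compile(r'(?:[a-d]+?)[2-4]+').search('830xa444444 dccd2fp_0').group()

The pattern matches one or more of a character in [a-d] (lazy) (non-capturing group); then one or more of a character in [2-4].
The match spans [4:11] → 'a444444'.

'a444444'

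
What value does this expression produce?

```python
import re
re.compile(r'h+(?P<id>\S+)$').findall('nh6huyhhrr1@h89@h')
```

['6huyhhrr1@h89@h']

Pattern: one or more of a literal 'h'; then one or more of a non-whitespace character (captured as 'id'); then anchored at the end.
`findall` collects group 1 from the one match (1 total).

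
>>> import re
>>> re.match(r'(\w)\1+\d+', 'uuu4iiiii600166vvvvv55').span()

(0, 4)

`re.match` only tries the pattern at the start of the string.
The match spans [0:4] → 'uuu4'.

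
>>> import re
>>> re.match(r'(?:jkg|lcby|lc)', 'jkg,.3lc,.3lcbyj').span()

`re.match` only tries the pattern at the start of the string.
The match spans [0:3] → 'jkg'.

(0, 3)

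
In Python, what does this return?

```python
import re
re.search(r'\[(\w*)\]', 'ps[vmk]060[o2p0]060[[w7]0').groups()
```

('vmk',)

Unlike `match`, `search` isn't anchored — it looks for the pattern anywhere in the string.
The match spans [2:7] → '[vmk]'.
Captured: group 1 = 'vmk'.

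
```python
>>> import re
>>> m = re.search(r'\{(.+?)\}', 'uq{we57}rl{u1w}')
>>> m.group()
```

'{we57}'

A non-greedy quantifier consumes as few characters as it can — just enough that the remainder of the pattern still matches from where it stops; whatever follows it matches normally.
The match spans [2:8] → '{we57}'.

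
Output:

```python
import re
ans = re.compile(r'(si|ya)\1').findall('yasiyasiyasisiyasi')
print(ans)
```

['si']

A backreference is literal: `\1` must see the identical characters the first group matched.
Scanning left to right: at [10:14] match 'sisi', group 1 = 'si'.
Because there's exactly one group, `findall` drops the full match and keeps group 1 from the one hit.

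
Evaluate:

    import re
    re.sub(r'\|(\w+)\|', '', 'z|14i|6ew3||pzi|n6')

Matches: at [1:6] → '|14i|'; at [11:16] → '|pzi|'.
`sub` substitutes '' at each match site.

'z6ew3|n6'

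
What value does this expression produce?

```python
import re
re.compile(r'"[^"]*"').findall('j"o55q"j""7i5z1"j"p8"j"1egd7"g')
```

Walking the string: at [1:7] → '"o55q"'; at [8:10] → '""'; at [15:18] → '"j"'; at [20:23] → '"j"'.
Since nothing is captured, `findall` lists the 4 matched substrings directly.

['"o55q"', '""', '"j"', '"j"']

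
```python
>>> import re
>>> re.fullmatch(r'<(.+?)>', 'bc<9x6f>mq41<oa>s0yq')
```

None

For `fullmatch`, every character of the input must be accounted for by the pattern.
Here there's no way to consume every character, so the call returns None.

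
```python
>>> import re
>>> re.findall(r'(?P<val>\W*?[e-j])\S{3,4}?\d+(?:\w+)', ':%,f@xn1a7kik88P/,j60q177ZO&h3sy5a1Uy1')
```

[':%,f', '/,j', '&h']

This matches zero or more of a non-word character (lazy), then a character in [e-j] (captured as 'val'); then 3 to 4 of a non-whitespace character (lazy), then one or more of a digit; then one or more of a word character (non-capturing group).
Scanning left to right: at [0:16] match ':%,f@xn1a7kik88P', group 1 = ':%,f'; at [16:27] match '/,j60q177ZO', group 1 = '/,j'; at [27:38] match '&h3sy5a1Uy1', group 1 = '&h'.
Because there's exactly one group, `findall` drops the full match and keeps group 1 from each hit.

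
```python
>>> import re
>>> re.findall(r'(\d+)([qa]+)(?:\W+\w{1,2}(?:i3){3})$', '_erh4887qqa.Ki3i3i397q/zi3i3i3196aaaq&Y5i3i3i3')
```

`findall` packs the 2 group values into a tuple for every match.

[('3196', 'aaaq')]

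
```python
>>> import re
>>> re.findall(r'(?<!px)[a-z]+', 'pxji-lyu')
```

`(?!…)`/`(?<!…)` only lets a position through if the neighbouring text does NOT match; no characters are consumed.
Since nothing is captured, `findall` lists the 2 matched substrings directly.

['pxji', 'lyu']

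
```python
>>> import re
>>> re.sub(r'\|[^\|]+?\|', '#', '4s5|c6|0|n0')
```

'4s5#0|n0'

Every occurrence is swapped for '#'.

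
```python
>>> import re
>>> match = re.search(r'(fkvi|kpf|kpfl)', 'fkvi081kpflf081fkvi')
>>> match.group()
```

'fkvi'

`re.search` tries every starting position until one works.
The match spans [0:4] → 'fkvi'.
Captured: group 1 = 'fkvi'.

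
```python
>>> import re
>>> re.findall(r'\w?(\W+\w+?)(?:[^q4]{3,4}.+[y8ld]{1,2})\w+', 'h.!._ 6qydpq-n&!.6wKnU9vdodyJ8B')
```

[' 6q']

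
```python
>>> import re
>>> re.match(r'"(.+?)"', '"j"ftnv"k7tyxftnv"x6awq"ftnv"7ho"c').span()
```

`match` is anchored at position 0; if the pattern doesn't fit there, it returns None.
The match spans [0:3] → '"j"'.

(0, 3)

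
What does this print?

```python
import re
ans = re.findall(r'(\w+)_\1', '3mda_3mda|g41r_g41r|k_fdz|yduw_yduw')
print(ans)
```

['3mda', 'g41r', 'yduw']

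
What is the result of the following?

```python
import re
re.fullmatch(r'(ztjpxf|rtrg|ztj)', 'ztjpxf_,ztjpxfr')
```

None

For `fullmatch`, every character of the input must be accounted for by the pattern.
Here the pattern can't cover the whole string, so the call returns None.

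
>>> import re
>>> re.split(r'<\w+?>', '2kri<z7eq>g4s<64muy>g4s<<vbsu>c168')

['2kri', 'g4s', 'g4s<', 'c168']

The string is cut at each match, leaving 4 pieces.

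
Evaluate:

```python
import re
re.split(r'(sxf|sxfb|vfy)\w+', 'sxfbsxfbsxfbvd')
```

['', 'sxf', '']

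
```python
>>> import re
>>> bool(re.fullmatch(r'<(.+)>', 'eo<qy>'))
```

False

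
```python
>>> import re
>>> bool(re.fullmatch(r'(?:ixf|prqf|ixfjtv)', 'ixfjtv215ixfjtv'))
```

For `fullmatch`, every character of the input must be accounted for by the pattern.
Here the pattern can't cover the whole string, so the call returns None, and `bool(None)` is False.

False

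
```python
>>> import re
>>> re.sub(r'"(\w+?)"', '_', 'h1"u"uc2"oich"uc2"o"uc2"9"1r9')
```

'h1_uc2_uc2_uc2_1r9'

Matches: at [2:5] → '"u"'; at [8:14] → '"oich"'; at [17:20] → '"o"'; at [23:26] → '"9"'.
Each match is replaced by '_'.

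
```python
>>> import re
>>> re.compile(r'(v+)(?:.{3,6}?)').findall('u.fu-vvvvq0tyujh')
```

The pattern matches one or more of a literal 'v' (captured); then 3 to 6 of any character (lazy) (non-capturing group).
Matches: at [5:12] match 'vvvvq0t', group 1 = 'vvvv'.
One capturing group, so `findall` returns just the captured substring from the one match — 1 in all.

['vvvv']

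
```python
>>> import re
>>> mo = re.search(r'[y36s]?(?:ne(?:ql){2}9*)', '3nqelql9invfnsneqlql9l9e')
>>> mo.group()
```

This matches optionally one of [y36s]; then the literal 'ne', then the literal 'ql' repeated 2 times, then zero or more of a literal '9' (non-capturing group).
The match spans [13:21] → 'sneqlql9'.

'sneqlql9'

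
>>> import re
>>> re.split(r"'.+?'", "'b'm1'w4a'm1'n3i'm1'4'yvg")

['', 'm1', 'm1', 'm1', 'yvg']

With the lazy modifier that quantifier settles for the fewest repetitions that let the rest of the pattern succeed (the atoms after it are unaffected and can still be greedy).
Matches to split on: at [0:3] → "'b'"; at [5:10] → "'w4a'"; at [12:17] → "'n3i'"; at [19:22] → "'4'".
The string is cut at each match, leaving 5 pieces.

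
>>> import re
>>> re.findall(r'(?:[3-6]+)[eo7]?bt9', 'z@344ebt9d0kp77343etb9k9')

['344ebt9']

This matches one or more of a character in [3-6] (non-capturing group); then optionally one of [eo7], then the literal 'bt9'.
Since nothing is captured, `findall` lists the 1 matched substring directly.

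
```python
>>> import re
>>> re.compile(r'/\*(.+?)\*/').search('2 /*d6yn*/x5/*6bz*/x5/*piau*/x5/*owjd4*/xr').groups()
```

With the lazy modifier that quantifier settles for the fewest repetitions that let the rest of the pattern succeed (the atoms after it are unaffected and can still be greedy).
`search` walks the string left to right and returns the first match it finds.
The match spans [2:10] → '/*d6yn*/'.
Captured: group 1 = 'd6yn'.

('d6yn',)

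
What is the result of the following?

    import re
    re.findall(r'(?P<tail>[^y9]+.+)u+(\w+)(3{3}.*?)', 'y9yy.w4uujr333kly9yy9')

[('.w4u', 'jr', '333')]

The pattern matches one or more of any character except [y9], then one or more of any character (captured as 'tail'); then one or more of a literal 'u'; then one or more of a word character (captured); then exactly 3 of a literal '3', then zero or more of any character (lazy) (captured).
The `?` after the quantifier makes it lazy — it takes as little as possible before letting the rest of the pattern try.
Scanning left to right: at [4:14] match '.w4uujr333', groups = ('.w4u', 'jr', '333').
3 groups means the one result is a tuple of 3 captured strings — 1 here.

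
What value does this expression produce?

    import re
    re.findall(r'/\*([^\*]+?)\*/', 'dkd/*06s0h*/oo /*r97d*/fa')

['06s0h', 'r97d']

`findall` collects group 1 from each match (2 total).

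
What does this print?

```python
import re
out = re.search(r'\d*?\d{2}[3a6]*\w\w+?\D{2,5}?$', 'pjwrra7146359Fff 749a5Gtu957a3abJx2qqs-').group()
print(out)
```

749a5Gtu957a3abJx2qqs-

The match spans [17:39] → '749a5Gtu957a3abJx2qqs-'.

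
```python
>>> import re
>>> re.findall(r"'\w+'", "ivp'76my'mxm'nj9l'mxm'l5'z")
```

["'76my'", "'nj9l'", "'l5'"]

`findall` yields the raw match text (3 of them) because the pattern has no groups.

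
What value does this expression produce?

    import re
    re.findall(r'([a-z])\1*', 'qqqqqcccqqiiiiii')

`\1` is not a pattern — it's the concrete string captured by group 1, re-applied verbatim.
`findall` collects group 1 from each match (4 total).

['q', 'c', 'q', 'i']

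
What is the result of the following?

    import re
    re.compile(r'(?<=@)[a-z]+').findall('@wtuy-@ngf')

['wtuy', 'ngf']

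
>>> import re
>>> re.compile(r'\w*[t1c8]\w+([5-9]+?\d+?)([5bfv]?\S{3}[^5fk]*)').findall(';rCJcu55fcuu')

[('55', 'fcuu')]

This matches zero or more of a word character, then one of [t1c8], then one or more of a word character; then one or more of a character in [5-9] (lazy), then one or more of a digit (lazy) (captured); then optionally one of [5bfv], then exactly 3 of a non-whitespace character, then zero or more of any character except [5fk] (captured).
Matches: at [1:12] match 'rCJcu55fcuu', groups = ('55', 'fcuu').
2 groups means the one result is a tuple of 2 captured strings — 1 here.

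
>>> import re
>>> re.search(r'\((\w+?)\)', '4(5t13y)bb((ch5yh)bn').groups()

('5t13y',)

`re.search` scans for the first position where the pattern succeeds.
The match spans [1:8] → '(5t13y)'.
Captured: group 1 = '5t13y'.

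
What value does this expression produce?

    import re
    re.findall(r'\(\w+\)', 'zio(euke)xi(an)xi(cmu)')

Scanning left to right: at [3:9] → '(euke)'; at [11:15] → '(an)'; at [17:22] → '(cmu)'.
No capturing groups, so `findall` returns the 3 full match strings.

['(euke)', '(an)', '(cmu)']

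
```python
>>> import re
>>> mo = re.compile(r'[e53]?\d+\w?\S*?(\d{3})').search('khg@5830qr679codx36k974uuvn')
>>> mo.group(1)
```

This matches optionally one of [e53], then one or more of a digit; then optionally a word character, then zero or more of a non-whitespace character (lazy); then exactly 3 of a digit (captured).
Unlike `match`, `search` isn't anchored — it looks for the pattern anywhere in the string.
The match spans [4:13] → '5830qr679'.
Captured: group 1 = '679'.

'679'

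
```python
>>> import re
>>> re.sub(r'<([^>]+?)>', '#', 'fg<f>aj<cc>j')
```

Matches: at [2:5] → '<f>'; at [7:11] → '<cc>'.
Every occurrence is swapped for '#'.

'fg#aj#j'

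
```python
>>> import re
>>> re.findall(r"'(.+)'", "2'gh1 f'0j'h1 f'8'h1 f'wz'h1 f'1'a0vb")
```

Matches: at [1:33] match "'gh1 f'0j'h1 f'8'h1 f'wz'h1 f'1'", group 1 = "gh1 f'0j'h1 f'8'h1 f'wz'h1 f'1".
One capturing group, so `findall` returns just the captured substring from the one match — 1 in all.

["gh1 f'0j'h1 f'8'h1 f'wz'h1 f'1"]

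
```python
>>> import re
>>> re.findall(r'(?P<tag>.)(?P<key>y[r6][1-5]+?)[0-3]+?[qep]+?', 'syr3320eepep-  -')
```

[('s', 'yr3')]

Pattern: any character (captured as 'tag'); then a literal 'y', then one of [r6], then one or more of a character in [1-5] (lazy) (captured as 'key'); then one or more of a character in [0-3] (lazy), then one or more of one of [qep] (lazy).
With the lazy modifier that quantifier settles for the fewest repetitions that let the rest of the pattern succeed (the atoms after it are unaffected and can still be greedy).
Scanning left to right: at [0:8] match 'syr3320e', groups = ('s', 'yr3').
`findall` packs the 2 group values into a tuple for every match.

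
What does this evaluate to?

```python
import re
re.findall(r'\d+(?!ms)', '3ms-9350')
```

['9350']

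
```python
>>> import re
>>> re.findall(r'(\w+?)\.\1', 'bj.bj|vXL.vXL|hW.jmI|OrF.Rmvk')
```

['bj', 'vXL']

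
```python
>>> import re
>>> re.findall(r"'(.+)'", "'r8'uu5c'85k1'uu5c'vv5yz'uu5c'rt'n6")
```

["r8'uu5c'85k1'uu5c'vv5yz'uu5c'rt"]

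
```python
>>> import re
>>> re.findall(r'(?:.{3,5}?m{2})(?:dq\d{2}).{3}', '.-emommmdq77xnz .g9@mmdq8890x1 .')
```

['-emommmdq77xnz', ' .g9@mmdq8890x']

The pattern matches 3 to 5 of any character (lazy), then exactly 2 of the literal 'm' (non-capturing group); then a literal 'd', then a literal 'q', then exactly 2 of a digit (non-capturing group); then exactly 3 of any character.
Matches: at [1:15] → '-emommmdq77xnz'; at [15:29] → ' .g9@mmdq8890x'.
With no groups in the pattern, `findall` gives back each whole match — 2 here.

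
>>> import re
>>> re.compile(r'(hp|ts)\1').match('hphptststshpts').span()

A backreference is literal: `\1` must see the identical characters the first group matched.
With `match`, the pattern is implicitly anchored at the beginning.
The match spans [0:4] → 'hphp'.
Captured: group 1 = 'hp'.

(0, 4)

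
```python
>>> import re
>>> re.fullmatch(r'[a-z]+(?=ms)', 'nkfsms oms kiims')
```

`re.fullmatch` is like wrapping the pattern in `^…$` (in single-line mode).
Here there's no way to consume every character, so the call returns None.

None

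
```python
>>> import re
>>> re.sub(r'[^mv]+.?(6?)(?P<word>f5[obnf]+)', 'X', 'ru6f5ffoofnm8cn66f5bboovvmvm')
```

'XmXvvmvm'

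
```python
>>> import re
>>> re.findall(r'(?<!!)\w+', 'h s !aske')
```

['h', 's', 'ske']

`(?!…)`/`(?<!…)` only lets a position through if the neighbouring text does NOT match; no characters are consumed.
Scanning left to right: at [0:1] → 'h'; at [2:3] → 's'; at [6:9] → 'ske'.
No capturing groups, so `findall` returns the 3 full match strings.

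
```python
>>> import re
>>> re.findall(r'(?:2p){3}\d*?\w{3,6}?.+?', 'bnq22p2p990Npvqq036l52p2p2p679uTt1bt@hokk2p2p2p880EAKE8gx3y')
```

['2p2p2p679u', '2p2p2p880E']

The pattern matches the literal '2p' repeated 3 times, then zero or more of a digit (lazy), then 3 to 6 of a word character (lazy); then one or more of any character (lazy).
`findall` yields the raw match text (2 of them) because the pattern has no groups.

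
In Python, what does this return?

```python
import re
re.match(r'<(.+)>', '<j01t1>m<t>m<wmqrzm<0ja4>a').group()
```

'<j01t1>m<t>m<wmqrzm<0ja4>'

`re.match` only tries the pattern at the start of the string.
The match spans [0:25] → '<j01t1>m<t>m<wmqrzm<0ja4>'.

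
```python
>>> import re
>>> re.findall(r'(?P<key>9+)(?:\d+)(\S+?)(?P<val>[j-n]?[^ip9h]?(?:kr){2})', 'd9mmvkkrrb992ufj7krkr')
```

Pattern: one or more of a literal '9' (captured as 'key'); then one or more of a digit (non-capturing group); then one or more of a non-whitespace character (lazy) (captured); then optionally a character in [j-n], then optionally any character except [ip9h], then the literal 'kr' repeated 2 times (captured as 'val').
Lazy quantifiers expand one character at a time until the remainder of the pattern can match.
Scanning left to right: at [10:21] match '992ufj7krkr', groups = ('99', 'uf', 'j7krkr').
Multiple groups make `findall` return tuples — one 3-tuple for the one match.

[('99', 'uf', 'j7krkr')]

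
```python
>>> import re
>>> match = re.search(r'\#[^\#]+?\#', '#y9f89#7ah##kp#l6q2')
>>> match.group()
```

'#y9f89#'

The match spans [0:7] → '#y9f89#'.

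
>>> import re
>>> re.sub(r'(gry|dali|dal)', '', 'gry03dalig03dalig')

'03g03g'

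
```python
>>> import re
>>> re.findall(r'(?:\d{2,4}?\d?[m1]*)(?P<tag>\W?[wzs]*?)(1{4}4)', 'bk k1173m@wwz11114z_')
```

[('@wwz', '11114')]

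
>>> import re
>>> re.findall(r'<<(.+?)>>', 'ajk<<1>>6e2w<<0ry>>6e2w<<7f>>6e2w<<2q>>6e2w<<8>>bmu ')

A non-greedy quantifier consumes as few characters as it can — just enough that the remainder of the pattern still matches from where it stops; whatever follows it matches normally.
Walking the string: at [3:8] match '<<1>>', group 1 = '1'; at [12:19] match '<<0ry>>', group 1 = '0ry'; at [23:29] match '<<7f>>', group 1 = '7f'; at [33:39] match '<<2q>>', group 1 = '2q'; at [43:48] match '<<8>>', group 1 = '8'.
Because there's exactly one group, `findall` drops the full match and keeps group 1 from each hit.

['1', '0ry', '7f', '2q', '8']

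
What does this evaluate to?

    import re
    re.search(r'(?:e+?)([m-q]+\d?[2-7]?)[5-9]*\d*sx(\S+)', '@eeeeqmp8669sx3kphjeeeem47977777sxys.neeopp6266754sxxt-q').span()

The match spans [1:56] → 'eeeeqmp8669sx3kphjeeeem47977777sxys.neeopp6266754sxxt-q'.

(1, 56)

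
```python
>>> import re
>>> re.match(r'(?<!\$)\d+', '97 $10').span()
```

(0, 2)

`re.match` only tries the pattern at the start of the string.
The match spans [0:2] → '97'.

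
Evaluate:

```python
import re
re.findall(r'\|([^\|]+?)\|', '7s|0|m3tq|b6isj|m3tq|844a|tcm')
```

Walking the string: at [2:5] match '|0|', group 1 = '0'; at [9:16] match '|b6isj|', group 1 = 'b6isj'; at [20:26] match '|844a|', group 1 = '844a'.
`findall` collects group 1 from each match (3 total).

['0', 'b6isj', '844a']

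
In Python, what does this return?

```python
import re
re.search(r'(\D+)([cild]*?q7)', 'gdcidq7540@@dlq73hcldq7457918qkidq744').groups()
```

('gdcid', 'q7')

The pattern matches one or more of a non-digit (captured); then zero or more of one of [cild] (lazy), then the literal 'q7' (captured).
`search` walks the string left to right and returns the first match it finds.
The match spans [0:7] → 'gdcidq7'.
Captured: group 1 = 'gdcid', group 2 = 'q7'.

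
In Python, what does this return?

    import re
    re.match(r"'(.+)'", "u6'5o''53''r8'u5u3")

None

With `match`, the pattern is implicitly anchored at the beginning.
Here position 0 doesn't satisfy it, so the call returns None.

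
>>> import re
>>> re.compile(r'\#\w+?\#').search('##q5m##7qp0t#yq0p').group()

Unlike `match`, `search` isn't anchored — it looks for the pattern anywhere in the string.
The match spans [1:6] → '#q5m#'.

'#q5m#'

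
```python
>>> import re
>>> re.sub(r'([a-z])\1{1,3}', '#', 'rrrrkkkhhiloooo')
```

'###il#'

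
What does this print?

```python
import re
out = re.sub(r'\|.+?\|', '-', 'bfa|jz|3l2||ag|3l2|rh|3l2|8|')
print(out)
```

Lazy quantifiers expand one character at a time until the remainder of the pattern can match.
Matches: at [3:7] → '|jz|'; at [10:15] → '||ag|'; at [18:22] → '|rh|'; at [25:28] → '|8|'.
Each match is replaced by '-'.

bfa-3l2-3l2-3l2-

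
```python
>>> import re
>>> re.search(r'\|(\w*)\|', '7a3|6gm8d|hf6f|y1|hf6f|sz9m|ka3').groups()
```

('6gm8d',)

The match spans [3:10] → '|6gm8d|'.
Captured: group 1 = '6gm8d'.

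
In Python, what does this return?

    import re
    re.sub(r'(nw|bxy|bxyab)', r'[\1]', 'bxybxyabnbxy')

'[bxy][bxy]abn[bxy]'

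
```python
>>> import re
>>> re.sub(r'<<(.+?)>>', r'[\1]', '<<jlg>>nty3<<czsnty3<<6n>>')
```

'[jlg]nty3[czsnty3<<6n]'

Because the quantifier is non-greedy, it stops expanding at the earliest point where the rest of the pattern can succeed.
Matches: at [0:7] → '<<jlg>>'; at [11:26] → '<<czsnty3<<6n>>'.
The replacement refers to a captured group, so each match is rewritten using its own captured text.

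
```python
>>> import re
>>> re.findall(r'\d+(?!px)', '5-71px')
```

['5', '7']

`(?!…)`/`(?<!…)` only lets a position through if the neighbouring text does NOT match; no characters are consumed.
No capturing groups, so `findall` returns the 2 full match strings.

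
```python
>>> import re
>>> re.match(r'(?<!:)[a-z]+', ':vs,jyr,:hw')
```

With `match`, the pattern is implicitly anchored at the beginning.
Here position 0 doesn't satisfy it, so the call returns None.

None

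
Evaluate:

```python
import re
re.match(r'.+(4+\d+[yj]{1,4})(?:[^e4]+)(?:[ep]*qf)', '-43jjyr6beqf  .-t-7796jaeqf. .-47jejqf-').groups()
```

The pattern matches one or more of any character; then one or more of the literal '4', then one or more of a digit, then 1 to 4 of one of [yj] (captured); then one or more of any character except [e4] (non-capturing group); then zero or more of one of [ep], then the literal 'qf' (non-capturing group).
`match` is anchored at position 0; if the pattern doesn't fit there, it returns None.
The match spans [0:12] → '-43jjyr6beqf'.
Captured: group 1 = '43jjy'.

('43jjy',)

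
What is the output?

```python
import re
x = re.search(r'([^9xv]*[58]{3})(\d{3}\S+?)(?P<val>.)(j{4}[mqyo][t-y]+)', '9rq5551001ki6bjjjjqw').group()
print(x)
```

The match spans [1:20] → 'rq5551001ki6bjjjjqw'.

rq5551001ki6bjjjjqw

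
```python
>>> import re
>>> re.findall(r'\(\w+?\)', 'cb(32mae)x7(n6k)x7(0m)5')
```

['(32mae)', '(n6k)', '(0m)']

With no groups in the pattern, `findall` gives back each whole match — 3 here.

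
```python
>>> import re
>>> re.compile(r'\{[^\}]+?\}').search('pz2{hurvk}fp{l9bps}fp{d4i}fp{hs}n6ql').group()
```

'{hurvk}'

Unlike `match`, `search` isn't anchored — it looks for the pattern anywhere in the string.
The match spans [3:10] → '{hurvk}'.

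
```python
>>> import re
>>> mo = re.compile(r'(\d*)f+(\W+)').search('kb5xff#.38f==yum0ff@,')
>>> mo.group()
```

'ff#.'

Pattern: zero or more of a digit (captured); then one or more of a literal 'f'; then one or more of a non-word character (captured).
`re.search` scans for the first position where the pattern succeeds.
The match spans [4:8] → 'ff#.'.
Captured: group 1 = '', group 2 = '#.'.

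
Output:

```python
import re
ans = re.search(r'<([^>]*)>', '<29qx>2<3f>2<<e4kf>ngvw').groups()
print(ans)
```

('29qx',)

Unlike `match`, `search` isn't anchored — it looks for the pattern anywhere in the string.
The match spans [0:6] → '<29qx>'.
Captured: group 1 = '29qx'.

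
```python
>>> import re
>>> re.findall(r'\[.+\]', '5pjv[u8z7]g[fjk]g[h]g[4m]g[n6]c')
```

Walking the string: at [4:30] → '[u8z7]g[fjk]g[h]g[4m]g[n6]'.
No capturing groups, so `findall` returns the 1 full match string.

['[u8z7]g[fjk]g[h]g[4m]g[n6]']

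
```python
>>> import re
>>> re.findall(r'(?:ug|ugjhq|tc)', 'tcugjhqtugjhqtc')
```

Branches in `(...|...)` are attempted left-to-right; the first branch that allows the whole pattern to succeed is taken.
Since nothing is captured, `findall` lists the 4 matched substrings directly.

['tc', 'ug', 'ug', 'tc']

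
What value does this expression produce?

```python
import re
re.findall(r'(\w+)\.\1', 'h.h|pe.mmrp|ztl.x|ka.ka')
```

['h', 'ka']

`\1` has to match the exact text group 1 already captured.
Scanning left to right: at [0:3] match 'h.h', group 1 = 'h'; at [18:23] match 'ka.ka', group 1 = 'ka'.
With a single group, `findall` returns only what that group captured — 2 items.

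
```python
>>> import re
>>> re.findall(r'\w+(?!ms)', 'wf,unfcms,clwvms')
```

['wf', 'unfcms', 'clwvms']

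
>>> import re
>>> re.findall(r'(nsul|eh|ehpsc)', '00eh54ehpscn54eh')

['eh', 'eh', 'eh']

Branches in `(...|...)` are attempted left-to-right; the first branch that allows the whole pattern to succeed is taken.
`findall` collects group 1 from each match (3 total).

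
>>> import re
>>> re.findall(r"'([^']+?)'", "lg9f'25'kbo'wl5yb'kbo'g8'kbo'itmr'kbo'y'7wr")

['25', 'wl5yb', 'g8', 'itmr', 'y']

One capturing group, so `findall` returns just the captured substring from each match — 5 in all.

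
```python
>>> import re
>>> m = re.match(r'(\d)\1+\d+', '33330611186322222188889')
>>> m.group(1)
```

'3'

A backreference is literal: `\1` must see the identical characters the first group matched.
`re.match` only tries the pattern at the start of the string.
The match spans [0:23] → '33330611186322222188889'.
Captured: group 1 = '3'.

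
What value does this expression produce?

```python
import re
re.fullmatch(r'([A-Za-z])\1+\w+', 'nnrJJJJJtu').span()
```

`\1` has to match the exact text group 1 already captured.
For `fullmatch`, every character of the input must be accounted for by the pattern.
The match spans [0:10] → 'nnrJJJJJtu'.
Captured: group 1 = 'n'.

(0, 10)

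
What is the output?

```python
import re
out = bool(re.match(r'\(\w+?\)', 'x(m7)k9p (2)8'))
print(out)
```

`re.match` only tries the pattern at the start of the string.
Here the string doesn't start with a match, so the call returns None, and `bool(None)` is False.

False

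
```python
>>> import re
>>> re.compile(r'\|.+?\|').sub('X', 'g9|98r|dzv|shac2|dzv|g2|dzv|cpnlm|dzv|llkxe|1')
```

'g9XdzvXdzvXdzvXdzvX1'

Because the quantifier is non-greedy, it stops expanding at the earliest point where the rest of the pattern can succeed.
Each match is replaced by 'X'.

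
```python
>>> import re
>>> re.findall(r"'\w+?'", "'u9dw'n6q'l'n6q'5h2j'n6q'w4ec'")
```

["'u9dw'", "'l'", "'5h2j'", "'w4ec'"]

Scanning left to right: at [0:6] → "'u9dw'"; at [9:12] → "'l'"; at [15:21] → "'5h2j'"; at [24:30] → "'w4ec'".
No capturing groups, so `findall` returns the 4 full match strings.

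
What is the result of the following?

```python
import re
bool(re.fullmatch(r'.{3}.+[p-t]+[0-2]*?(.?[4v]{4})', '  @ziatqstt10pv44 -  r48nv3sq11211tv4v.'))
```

False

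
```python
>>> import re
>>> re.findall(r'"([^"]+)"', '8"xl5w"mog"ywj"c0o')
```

['xl5w', 'ywj']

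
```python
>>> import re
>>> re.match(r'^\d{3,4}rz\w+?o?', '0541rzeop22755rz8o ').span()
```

`re.match` only tries the pattern at the start of the string.
The match spans [0:8] → '0541rzeo'.

(0, 8)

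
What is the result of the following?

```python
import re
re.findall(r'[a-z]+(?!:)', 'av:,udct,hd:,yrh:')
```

['a', 'udct', 'h', 'yr']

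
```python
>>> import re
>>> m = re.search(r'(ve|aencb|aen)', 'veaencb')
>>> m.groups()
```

('ve',)

Unlike `match`, `search` isn't anchored — it looks for the pattern anywhere in the string.
The match spans [0:2] → 've'.
Captured: group 1 = 've'.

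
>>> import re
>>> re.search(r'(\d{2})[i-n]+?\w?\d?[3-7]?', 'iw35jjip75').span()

(2, 6)

This matches exactly 2 of a digit (captured); then one or more of a character in [i-n] (lazy), then optionally a word character; then optionally a digit, then optionally a character in [3-7].
A `+?`/`*?`/`{m,n}?` starts at its minimum and grows only as far as needed for what follows to match.
`re.search` scans for the first position where the pattern succeeds.
The match spans [2:6] → '35jj'.
Captured: group 1 = '35'.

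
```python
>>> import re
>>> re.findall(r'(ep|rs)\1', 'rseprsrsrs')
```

A backreference is literal: `\1` must see the identical characters the first group matched.
`findall` collects group 1 from the one match (1 total).

['rs']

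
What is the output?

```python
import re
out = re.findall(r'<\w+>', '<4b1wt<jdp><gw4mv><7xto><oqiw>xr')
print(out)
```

['<jdp>', '<gw4mv>', '<7xto>', '<oqiw>']

Matches: at [6:11] → '<jdp>'; at [11:18] → '<gw4mv>'; at [18:24] → '<7xto>'; at [24:30] → '<oqiw>'.
Since nothing is captured, `findall` lists the 4 matched substrings directly.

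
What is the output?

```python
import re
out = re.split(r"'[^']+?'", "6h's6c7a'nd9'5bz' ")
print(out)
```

['6h', 'nd9', ' ']

Matches to split on: at [2:9] → "'s6c7a'"; at [12:17] → "'5bz'".
Each match becomes a cut point; 3 segments remain.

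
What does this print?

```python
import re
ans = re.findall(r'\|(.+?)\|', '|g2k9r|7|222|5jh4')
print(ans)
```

Because the quantifier is non-greedy, it stops expanding at the earliest point where the rest of the pattern can succeed.
With a single group, `findall` returns only what that group captured — 2 items.

['g2k9r', '222']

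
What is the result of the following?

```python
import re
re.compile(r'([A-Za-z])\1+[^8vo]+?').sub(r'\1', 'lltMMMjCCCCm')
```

After group 1 captures some text, `\1` only succeeds where that same text appears again.
Each match is replaced using the text its own group 1 captured.

'lMC'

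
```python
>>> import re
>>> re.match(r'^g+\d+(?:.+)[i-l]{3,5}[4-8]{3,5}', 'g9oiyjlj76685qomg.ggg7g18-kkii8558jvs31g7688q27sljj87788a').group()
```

Pattern: anchored at the start of the string; then one or more of the literal 'g', then one or more of a digit; then one or more of any character (non-capturing group); then 3 to 5 of a character in [i-l], then 3 to 5 of a character in [4-8].
With `match`, the pattern is implicitly anchored at the beginning.
The match spans [0:56] → 'g9oiyjlj76685qomg.ggg7g18-kkii8558jvs31g7688q27sljj87788'.

'g9oiyjlj76685qomg.ggg7g18-kkii8558jvs31g7688q27sljj87788'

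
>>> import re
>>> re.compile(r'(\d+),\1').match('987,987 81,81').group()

'987,987'

The backreference `\1` re-matches whatever the first group consumed, character for character.
`match` is anchored at position 0; if the pattern doesn't fit there, it returns None.
The match spans [0:7] → '987,987'.
Captured: group 1 = '987'.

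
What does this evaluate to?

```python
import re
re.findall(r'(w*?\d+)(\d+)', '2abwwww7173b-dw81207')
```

Pattern: zero or more of a literal 'w' (lazy), then one or more of a digit (captured); then one or more of a digit (captured).
With 2 capturing groups, `findall` returns a 2-tuple per match.

[('wwww717', '3'), ('w8120', '7')]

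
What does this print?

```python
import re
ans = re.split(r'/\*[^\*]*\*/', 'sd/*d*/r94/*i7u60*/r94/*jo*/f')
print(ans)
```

['sd', 'r94', 'r94', 'f']

Matches to split on: at [2:7] → '/*d*/'; at [10:19] → '/*i7u60*/'; at [22:28] → '/*jo*/'.
Splitting on the pattern gives 4 pieces.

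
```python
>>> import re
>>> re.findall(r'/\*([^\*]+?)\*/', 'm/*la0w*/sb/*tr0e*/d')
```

Walking the string: at [1:9] match '/*la0w*/', group 1 = 'la0w'; at [11:19] match '/*tr0e*/', group 1 = 'tr0e'.
With a single group, `findall` returns only what that group captured — 2 items.

['la0w', 'tr0e']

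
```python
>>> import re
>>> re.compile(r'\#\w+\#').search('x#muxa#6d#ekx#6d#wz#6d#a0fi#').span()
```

(1, 7)

The match spans [1:7] → '#muxa#'.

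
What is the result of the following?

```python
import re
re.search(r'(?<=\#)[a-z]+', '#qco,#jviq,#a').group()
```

The positive lookaround only admits positions where the adjacent text matches; those characters stay outside the span.
`search` walks the string left to right and returns the first match it finds.
The match spans [1:4] → 'qco'.

'qco'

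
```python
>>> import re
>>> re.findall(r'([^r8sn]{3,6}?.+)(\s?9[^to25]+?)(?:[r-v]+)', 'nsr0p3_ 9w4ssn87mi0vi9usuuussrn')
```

[('0p3_ 9w4ssn87mi0vi', '9u')]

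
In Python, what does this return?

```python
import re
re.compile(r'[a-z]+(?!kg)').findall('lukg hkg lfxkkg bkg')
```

['lukg', 'hkg', 'lfxkkg', 'bkg']

The negative lookahead/lookbehind blocks any match where the forbidden context is present.
No capturing groups, so `findall` returns the 4 full match strings.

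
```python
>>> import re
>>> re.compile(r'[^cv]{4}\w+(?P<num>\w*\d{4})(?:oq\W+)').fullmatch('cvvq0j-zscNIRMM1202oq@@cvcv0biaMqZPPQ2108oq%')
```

For `fullmatch`, every character of the input must be accounted for by the pattern.
Here the pattern can't cover the whole string, so the call returns None.

None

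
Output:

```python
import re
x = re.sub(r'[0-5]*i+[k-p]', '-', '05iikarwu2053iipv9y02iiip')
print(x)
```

Pattern: zero or more of a character in [0-5]; then one or more of a literal 'i', then a character in [k-p].
Matches: at [0:5] → '05iik'; at [9:16] → '2053iip'; at [19:25] → '02iiip'.
Every occurrence is swapped for '-'.

-arwu-v9y-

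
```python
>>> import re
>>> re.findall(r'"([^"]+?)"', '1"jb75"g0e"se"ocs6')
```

One capturing group, so `findall` returns just the captured substring from each match — 2 in all.

['jb75', 'se']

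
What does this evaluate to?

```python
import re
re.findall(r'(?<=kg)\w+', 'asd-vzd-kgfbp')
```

['fbp']

The positive lookaround only admits positions where the adjacent text matches; those characters stay outside the span.
Walking the string: at [10:13] → 'fbp'.
`findall` yields the raw match text (1 of them) because the pattern has no groups.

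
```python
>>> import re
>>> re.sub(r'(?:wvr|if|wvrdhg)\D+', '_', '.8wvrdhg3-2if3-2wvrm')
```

Matches: at [2:8] → 'wvrdhg'; at [16:20] → 'wvrm'.
Every occurrence is swapped for '_'.

'.8_3-2if3-2_'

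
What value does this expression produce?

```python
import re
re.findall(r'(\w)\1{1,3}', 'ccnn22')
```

After group 1 captures some text, `\1` only succeeds where that same text appears again.
One capturing group, so `findall` returns just the captured substring from each match — 3 in all.

['c', 'n', '2']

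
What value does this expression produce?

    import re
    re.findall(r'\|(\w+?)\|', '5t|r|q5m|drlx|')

One capturing group, so `findall` returns just the captured substring from each match — 2 in all.

['r', 'drlx']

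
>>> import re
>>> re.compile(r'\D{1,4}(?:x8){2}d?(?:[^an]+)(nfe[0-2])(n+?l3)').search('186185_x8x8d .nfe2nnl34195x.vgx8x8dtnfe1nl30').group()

'_x8x8d .nfe2nnl3'

The match spans [6:22] → '_x8x8d .nfe2nnl3'.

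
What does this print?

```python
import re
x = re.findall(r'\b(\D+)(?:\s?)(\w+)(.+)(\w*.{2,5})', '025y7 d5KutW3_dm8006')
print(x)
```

[(' d', '5KutW3_dm8', '0', '06')]

Pattern: a word boundary (`\b`, zero-width); then one or more of a non-digit (captured); then optionally whitespace (non-capturing group); then one or more of a word character (captured); then one or more of any character (captured); then zero or more of a word character, then 2 to 5 of any character (captured).
Matches: at [5:20] match ' d5KutW3_dm8006', groups = (' d', '5KutW3_dm8', '0', '06').
With 4 capturing groups, `findall` returns a 4-tuple per match.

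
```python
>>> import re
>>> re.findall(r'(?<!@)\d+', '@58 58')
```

A negative assertion filters positions out without eating any characters.
No capturing groups, so `findall` returns the 2 full match strings.

['8', '58']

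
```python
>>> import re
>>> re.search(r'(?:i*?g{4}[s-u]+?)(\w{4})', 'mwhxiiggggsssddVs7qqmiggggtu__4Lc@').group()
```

'iiggggsssdd'

The `?` after the quantifier makes it lazy — it takes as little as possible before letting the rest of the pattern try.
The match spans [4:15] → 'iiggggsssdd'.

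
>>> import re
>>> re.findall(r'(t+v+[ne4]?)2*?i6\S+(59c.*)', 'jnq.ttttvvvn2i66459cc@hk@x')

[('ttttvvvn', '59cc@hk@x')]

This matches one or more of a literal 't', then one or more of the literal 'v', then optionally one of [ne4] (captured); then zero or more of a literal '2' (lazy), then the literal 'i6', then one or more of a non-whitespace character; then the literal '59c', then zero or more of any character (captured).
`findall` packs the 2 group values into a tuple for every match.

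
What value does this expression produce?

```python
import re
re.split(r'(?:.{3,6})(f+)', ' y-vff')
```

['', 'f', '']

The pattern matches 3 to 6 of any character (non-capturing group); then one or more of a literal 'f' (captured).
Matches to split on: at [0:6] → ' y-vff'.
With a capturing group present, the delimiter's captured portion is kept in the result list.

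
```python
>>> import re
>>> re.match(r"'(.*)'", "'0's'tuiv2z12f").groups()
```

`re.match` won't scan ahead — the pattern has to work from the very first character.
The match spans [0:5] → "'0's'".
Captured: group 1 = "0's".

("0's",)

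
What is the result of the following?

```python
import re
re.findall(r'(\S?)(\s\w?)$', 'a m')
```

The pattern matches optionally a non-whitespace character (captured); then whitespace, then optionally a word character (captured); then anchored at the end.
Matches: at [0:3] match 'a m', groups = ('a', ' m').
2 groups means the one result is a tuple of 2 captured strings — 1 here.

[('a', ' m')]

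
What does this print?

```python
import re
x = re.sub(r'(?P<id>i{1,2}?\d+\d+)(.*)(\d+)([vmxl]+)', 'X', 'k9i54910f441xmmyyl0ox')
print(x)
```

k9Xyyl0ox

Pattern: 1 to 2 of the literal 'i' (lazy), then one or more of a digit, then one or more of a digit (captured as 'id'); then zero or more of any character (captured); then one or more of a digit (captured); then one or more of one of [vmxl] (captured).
Matches: at [2:15] → 'i54910f441xmm'.
`sub` substitutes 'X' at each match site.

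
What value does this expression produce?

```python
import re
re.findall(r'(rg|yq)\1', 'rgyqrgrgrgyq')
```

['rg']

A backreference is literal: `\1` must see the identical characters the first group matched.
Walking the string: at [4:8] match 'rgrg', group 1 = 'rg'.
With a single group, `findall` returns only what that group captured — 1 item.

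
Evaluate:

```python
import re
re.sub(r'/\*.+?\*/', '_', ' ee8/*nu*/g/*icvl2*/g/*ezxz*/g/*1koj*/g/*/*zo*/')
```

A `+?`/`*?`/`{m,n}?` starts at its minimum and grows only as far as needed for what follows to match.
`sub` substitutes '_' at each match site.

' ee8_g_g_g_g_'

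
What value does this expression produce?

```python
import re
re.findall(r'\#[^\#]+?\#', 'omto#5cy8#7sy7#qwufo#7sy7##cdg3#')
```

['#5cy8#', '#qwufo#', '#cdg3#']

With no groups in the pattern, `findall` gives back each whole match — 3 here.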